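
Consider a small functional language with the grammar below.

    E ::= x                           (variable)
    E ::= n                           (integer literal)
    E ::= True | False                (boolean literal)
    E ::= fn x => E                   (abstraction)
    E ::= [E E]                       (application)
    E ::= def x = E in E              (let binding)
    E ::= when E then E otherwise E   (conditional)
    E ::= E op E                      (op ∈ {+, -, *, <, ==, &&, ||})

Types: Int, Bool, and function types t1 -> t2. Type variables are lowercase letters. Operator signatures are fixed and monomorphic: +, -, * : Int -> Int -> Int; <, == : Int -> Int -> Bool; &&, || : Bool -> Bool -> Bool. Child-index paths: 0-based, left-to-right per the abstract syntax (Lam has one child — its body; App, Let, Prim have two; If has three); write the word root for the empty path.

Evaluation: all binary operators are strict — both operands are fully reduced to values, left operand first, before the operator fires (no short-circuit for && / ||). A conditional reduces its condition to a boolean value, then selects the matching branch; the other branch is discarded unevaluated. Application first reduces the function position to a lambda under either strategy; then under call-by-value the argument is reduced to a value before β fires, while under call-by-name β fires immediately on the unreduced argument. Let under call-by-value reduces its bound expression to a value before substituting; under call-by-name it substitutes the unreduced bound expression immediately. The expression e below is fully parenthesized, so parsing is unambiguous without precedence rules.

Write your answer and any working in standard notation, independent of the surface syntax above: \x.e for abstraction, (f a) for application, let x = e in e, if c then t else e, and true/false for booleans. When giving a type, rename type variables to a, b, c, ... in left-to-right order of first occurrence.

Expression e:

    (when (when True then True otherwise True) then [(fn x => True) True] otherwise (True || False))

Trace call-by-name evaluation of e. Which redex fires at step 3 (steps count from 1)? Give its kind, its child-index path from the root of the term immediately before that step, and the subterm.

Working:
step 0: (if (if true then true else true) then ((\x.true) true) else (true || false))
step 1: [if@0] (if true then ((\x.true) true) else (true || false))
step 2: [if@root] ((\x.true) true)
step 3: [beta@root] true

Answer: beta at root : ((\x.true) true)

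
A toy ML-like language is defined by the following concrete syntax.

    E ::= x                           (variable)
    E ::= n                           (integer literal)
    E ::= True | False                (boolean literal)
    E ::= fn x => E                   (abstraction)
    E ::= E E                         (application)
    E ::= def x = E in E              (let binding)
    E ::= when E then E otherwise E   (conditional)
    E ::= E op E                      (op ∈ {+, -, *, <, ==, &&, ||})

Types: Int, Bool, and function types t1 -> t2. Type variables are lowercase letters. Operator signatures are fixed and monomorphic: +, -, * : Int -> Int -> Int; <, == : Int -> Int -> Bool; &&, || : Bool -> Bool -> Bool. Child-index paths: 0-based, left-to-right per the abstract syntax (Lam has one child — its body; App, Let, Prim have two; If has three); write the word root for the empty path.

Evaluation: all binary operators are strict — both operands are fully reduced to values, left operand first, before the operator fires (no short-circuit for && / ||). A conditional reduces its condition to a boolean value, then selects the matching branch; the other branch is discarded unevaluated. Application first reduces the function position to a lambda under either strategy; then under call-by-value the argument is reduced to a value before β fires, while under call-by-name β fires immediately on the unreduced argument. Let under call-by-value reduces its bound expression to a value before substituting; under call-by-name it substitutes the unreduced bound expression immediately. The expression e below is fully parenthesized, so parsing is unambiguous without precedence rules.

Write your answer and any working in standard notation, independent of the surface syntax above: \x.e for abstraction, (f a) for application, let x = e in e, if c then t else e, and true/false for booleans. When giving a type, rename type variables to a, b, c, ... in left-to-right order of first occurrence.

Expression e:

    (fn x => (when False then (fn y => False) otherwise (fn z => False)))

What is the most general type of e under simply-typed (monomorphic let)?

Working:
  unify Bool ~ Bool
\y._ : b -> Bool
\z._ : c -> Bool
  unify b -> Bool ~ c -> Bool
  unify b ~ c
  unify Bool ~ Bool
\x._ : a -> c -> Bool

Answer: a -> b -> Bool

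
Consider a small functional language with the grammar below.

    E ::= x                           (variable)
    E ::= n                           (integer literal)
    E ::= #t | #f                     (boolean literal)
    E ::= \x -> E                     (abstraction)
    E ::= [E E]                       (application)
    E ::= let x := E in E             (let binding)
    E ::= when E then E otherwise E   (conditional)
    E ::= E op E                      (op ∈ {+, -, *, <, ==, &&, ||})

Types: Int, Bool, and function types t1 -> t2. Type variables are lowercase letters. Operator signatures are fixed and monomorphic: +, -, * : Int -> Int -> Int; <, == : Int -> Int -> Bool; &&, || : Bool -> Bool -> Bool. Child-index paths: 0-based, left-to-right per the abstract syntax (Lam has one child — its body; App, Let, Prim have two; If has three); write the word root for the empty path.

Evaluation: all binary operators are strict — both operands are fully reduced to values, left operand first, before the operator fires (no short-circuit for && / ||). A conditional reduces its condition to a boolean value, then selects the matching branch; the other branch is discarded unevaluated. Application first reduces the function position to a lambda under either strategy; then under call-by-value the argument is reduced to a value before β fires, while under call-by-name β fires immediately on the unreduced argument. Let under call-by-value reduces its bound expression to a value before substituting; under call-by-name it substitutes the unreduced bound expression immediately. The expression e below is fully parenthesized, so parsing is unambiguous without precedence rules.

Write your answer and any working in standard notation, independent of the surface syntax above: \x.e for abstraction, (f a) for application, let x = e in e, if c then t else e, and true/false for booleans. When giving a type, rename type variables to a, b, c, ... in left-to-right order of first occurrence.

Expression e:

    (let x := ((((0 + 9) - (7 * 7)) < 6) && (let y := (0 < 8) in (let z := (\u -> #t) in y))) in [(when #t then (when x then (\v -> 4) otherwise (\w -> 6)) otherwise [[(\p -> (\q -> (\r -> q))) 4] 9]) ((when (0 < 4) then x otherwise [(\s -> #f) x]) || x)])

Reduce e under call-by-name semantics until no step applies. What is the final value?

Working:
step 0: (let x = ((((0 + 9) - (7 * 7)) < 6) && (let y = (0 < 8) in (let z = (\u.true) in y))) in ((if true then (if x then (\v.4) else (\w.6)) else (((\p.(\q.(\r.q))) 4) 9)) ((if (0 < 4) then x else ((\s.false) x)) || x)))
step 1: [let@root] ((if true then (if ((((0 + 9) - (7 * 7)) < 6) && (let y = (0 < 8) in (let z = (\u.true) in y))) then (\v.4) else (\w.6)) else (((\p.(\q.(\r.q))) 4) 9)) ((if (0 < 4) then ((((0 + 9) - (7 * 7)) < 6) && (let y = (0 < 8) in (let z = (\u.true) in y))) else ((\s.false) ((((0 + 9) - (7 * 7)) < 6) && (let y = (0 < 8) in (let z = (\u.true) in y))))) || ((((0 + 9) - (7 * 7)) < 6) && (let y = (0 < 8) in (let z = (\u.true) in y)))))
step 2: [if@0] ((if ((((0 + 9) - (7 * 7)) < 6) && (let y = (0 < 8) in (let z = (\u.true) in y))) then (\v.4) else (\w.6)) ((if (0 < 4) then ((((0 + 9) - (7 * 7)) < 6) && (let y = (0 < 8) in (let z = (\u.true) in y))) else ((\s.false) ((((0 + 9) - (7 * 7)) < 6) && (let y = (0 < 8) in (let z = (\u.true) in y))))) || ((((0 + 9) - (7 * 7)) < 6) && (let y = (0 < 8) in (let z = (\u.true) in y)))))
step 3: [delta@0.0.0.0.0] ((if (((9 - (7 * 7)) < 6) && (let y = (0 < 8) in (let z = (\u.true) in y))) then (\v.4) else (\w.6)) ((if (0 < 4) then ((((0 + 9) - (7 * 7)) < 6) && (let y = (0 < 8) in (let z = (\u.true) in y))) else ((\s.false) ((((0 + 9) - (7 * 7)) < 6) && (let y = (0 < 8) in (let z = (\u.true) in y))))) || ((((0 + 9) - (7 * 7)) < 6) && (let y = (0 < 8) in (let z = (\u.true) in y)))))
step 4: [delta@0.0.0.0.1] ((if (((9 - 49) < 6) && (let y = (0 < 8) in (let z = (\u.true) in y))) then (\v.4) else (\w.6)) ((if (0 < 4) then ((((0 + 9) - (7 * 7)) < 6) && (let y = (0 < 8) in (let z = (\u.true) in y))) else ((\s.false) ((((0 + 9) - (7 * 7)) < 6) && (let y = (0 < 8) in (let z = (\u.true) in y))))) || ((((0 + 9) - (7 * 7)) < 6) && (let y = (0 < 8) in (let z = (\u.true) in y)))))
step 5: [delta@0.0.0.0] ((if ((-40 < 6) && (let y = (0 < 8) in (let z = (\u.true) in y))) then (\v.4) else (\w.6)) ((if (0 < 4) then ((((0 + 9) - (7 * 7)) < 6) && (let y = (0 < 8) in (let z = (\u.true) in y))) else ((\s.false) ((((0 + 9) - (7 * 7)) < 6) && (let y = (0 < 8) in (let z = (\u.true) in y))))) || ((((0 + 9) - (7 * 7)) < 6) && (let y = (0 < 8) in (let z = (\u.true) in y)))))
step 6: [delta@0.0.0] ((if (true && (let y = (0 < 8) in (let z = (\u.true) in y))) then (\v.4) else (\w.6)) ((if (0 < 4) then ((((0 + 9) - (7 * 7)) < 6) && (let y = (0 < 8) in (let z = (\u.true) in y))) else ((\s.false) ((((0 + 9) - (7 * 7)) < 6) && (let y = (0 < 8) in (let z = (\u.true) in y))))) || ((((0 + 9) - (7 * 7)) < 6) && (let y = (0 < 8) in (let z = (\u.true) in y)))))
step 7: [let@0.0.1] ((if (true && (let z = (\u.true) in (0 < 8))) then (\v.4) else (\w.6)) ((if (0 < 4) then ((((0 + 9) - (7 * 7)) < 6) && (let y = (0 < 8) in (let z = (\u.true) in y))) else ((\s.false) ((((0 + 9) - (7 * 7)) < 6) && (let y = (0 < 8) in (let z = (\u.true) in y))))) || ((((0 + 9) - (7 * 7)) < 6) && (let y = (0 < 8) in (let z = (\u.true) in y)))))
step 8: [let@0.0.1] ((if (true && (0 < 8)) then (\v.4) else (\w.6)) ((if (0 < 4) then ((((0 + 9) - (7 * 7)) < 6) && (let y = (0 < 8) in (let z = (\u.true) in y))) else ((\s.false) ((((0 + 9) - (7 * 7)) < 6) && (let y = (0 < 8) in (let z = (\u.true) in y))))) || ((((0 + 9) - (7 * 7)) < 6) && (let y = (0 < 8) in (let z = (\u.true) in y)))))
step 9: [delta@0.0.1] ((if (true && true) then (\v.4) else (\w.6)) ((if (0 < 4) then ((((0 + 9) - (7 * 7)) < 6) && (let y = (0 < 8) in (let z = (\u.true) in y))) else ((\s.false) ((((0 + 9) - (7 * 7)) < 6) && (let y = (0 < 8) in (let z = (\u.true) in y))))) || ((((0 + 9) - (7 * 7)) < 6) && (let y = (0 < 8) in (let z = (\u.true) in y)))))
step 10: [delta@0.0] ((if true then (\v.4) else (\w.6)) ((if (0 < 4) then ((((0 + 9) - (7 * 7)) < 6) && (let y = (0 < 8) in (let z = (\u.true) in y))) else ((\s.false) ((((0 + 9) - (7 * 7)) < 6) && (let y = (0 < 8) in (let z = (\u.true) in y))))) || ((((0 + 9) - (7 * 7)) < 6) && (let y = (0 < 8) in (let z = (\u.true) in y)))))
step 11: [if@0] ((\v.4) ((if (0 < 4) then ((((0 + 9) - (7 * 7)) < 6) && (let y = (0 < 8) in (let z = (\u.true) in y))) else ((\s.false) ((((0 + 9) - (7 * 7)) < 6) && (let y = (0 < 8) in (let z = (\u.true) in y))))) || ((((0 + 9) - (7 * 7)) < 6) && (let y = (0 < 8) in (let z = (\u.true) in y)))))
step 12: [beta@root] 4

Answer: 4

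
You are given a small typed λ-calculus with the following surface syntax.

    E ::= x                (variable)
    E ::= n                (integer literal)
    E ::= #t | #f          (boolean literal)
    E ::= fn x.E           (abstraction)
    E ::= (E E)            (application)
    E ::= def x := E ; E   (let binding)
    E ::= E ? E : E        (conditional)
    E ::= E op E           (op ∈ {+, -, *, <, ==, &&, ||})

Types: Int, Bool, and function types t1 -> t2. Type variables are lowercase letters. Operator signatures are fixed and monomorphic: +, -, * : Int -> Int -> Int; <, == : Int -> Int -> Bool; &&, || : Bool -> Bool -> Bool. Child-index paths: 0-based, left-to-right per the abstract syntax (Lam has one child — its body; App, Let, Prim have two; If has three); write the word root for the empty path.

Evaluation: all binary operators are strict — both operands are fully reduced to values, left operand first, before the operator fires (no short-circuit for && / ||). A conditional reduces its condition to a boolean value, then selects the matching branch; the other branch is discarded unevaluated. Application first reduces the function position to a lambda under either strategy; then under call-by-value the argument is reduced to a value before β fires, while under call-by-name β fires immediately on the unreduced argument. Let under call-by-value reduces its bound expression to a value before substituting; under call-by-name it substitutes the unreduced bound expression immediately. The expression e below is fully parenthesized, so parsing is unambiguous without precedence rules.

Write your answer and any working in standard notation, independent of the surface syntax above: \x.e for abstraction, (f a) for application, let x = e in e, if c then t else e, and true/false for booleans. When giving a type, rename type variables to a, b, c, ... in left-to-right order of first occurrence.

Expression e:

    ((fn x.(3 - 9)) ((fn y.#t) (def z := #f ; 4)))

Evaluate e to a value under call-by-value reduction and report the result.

Derivation:
step 0: ((\x.(3 - 9)) ((\y.true) (let z = false in 4)))
step 1: [let@1.1] ((\x.(3 - 9)) ((\y.true) 4))
step 2: [beta@1] ((\x.(3 - 9)) true)
step 3: [beta@root] (3 - 9)
step 4: [delta@root] -6

Answer: -6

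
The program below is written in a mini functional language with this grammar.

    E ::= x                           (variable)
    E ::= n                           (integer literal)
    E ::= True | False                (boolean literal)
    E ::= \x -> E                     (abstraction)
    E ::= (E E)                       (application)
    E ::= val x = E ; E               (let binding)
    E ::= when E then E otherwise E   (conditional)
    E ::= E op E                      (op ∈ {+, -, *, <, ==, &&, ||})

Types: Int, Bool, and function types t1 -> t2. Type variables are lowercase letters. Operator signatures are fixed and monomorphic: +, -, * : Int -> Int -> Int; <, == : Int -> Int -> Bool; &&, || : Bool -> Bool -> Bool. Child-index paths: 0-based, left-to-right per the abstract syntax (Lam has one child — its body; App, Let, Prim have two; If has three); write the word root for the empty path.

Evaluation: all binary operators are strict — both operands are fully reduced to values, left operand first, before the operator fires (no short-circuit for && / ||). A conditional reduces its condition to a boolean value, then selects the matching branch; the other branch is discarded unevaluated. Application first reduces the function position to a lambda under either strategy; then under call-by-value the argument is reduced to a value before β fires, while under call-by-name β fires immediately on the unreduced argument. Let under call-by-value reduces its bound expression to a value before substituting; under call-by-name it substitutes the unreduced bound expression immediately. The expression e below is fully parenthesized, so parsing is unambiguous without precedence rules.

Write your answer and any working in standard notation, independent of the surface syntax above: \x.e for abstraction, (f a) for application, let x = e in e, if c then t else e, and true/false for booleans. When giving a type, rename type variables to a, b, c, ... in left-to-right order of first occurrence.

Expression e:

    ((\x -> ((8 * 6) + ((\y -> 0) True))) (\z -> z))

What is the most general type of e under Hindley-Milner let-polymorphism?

Answer: Int

Trace:
  unify Int ~ Int
  unify Int ~ Int
  unify Int ~ Int
\y._ : b -> Int
  unify b -> Int ~ Bool -> c
  unify b ~ Bool
  unify Int ~ c
_ _ : Int
  unify Int ~ Int
\x._ : a -> Int
z : d
\z._ : d -> d
  unify a -> Int ~ (d -> d) -> e
  unify a ~ d -> d
  unify Int ~ e
_ _ : Int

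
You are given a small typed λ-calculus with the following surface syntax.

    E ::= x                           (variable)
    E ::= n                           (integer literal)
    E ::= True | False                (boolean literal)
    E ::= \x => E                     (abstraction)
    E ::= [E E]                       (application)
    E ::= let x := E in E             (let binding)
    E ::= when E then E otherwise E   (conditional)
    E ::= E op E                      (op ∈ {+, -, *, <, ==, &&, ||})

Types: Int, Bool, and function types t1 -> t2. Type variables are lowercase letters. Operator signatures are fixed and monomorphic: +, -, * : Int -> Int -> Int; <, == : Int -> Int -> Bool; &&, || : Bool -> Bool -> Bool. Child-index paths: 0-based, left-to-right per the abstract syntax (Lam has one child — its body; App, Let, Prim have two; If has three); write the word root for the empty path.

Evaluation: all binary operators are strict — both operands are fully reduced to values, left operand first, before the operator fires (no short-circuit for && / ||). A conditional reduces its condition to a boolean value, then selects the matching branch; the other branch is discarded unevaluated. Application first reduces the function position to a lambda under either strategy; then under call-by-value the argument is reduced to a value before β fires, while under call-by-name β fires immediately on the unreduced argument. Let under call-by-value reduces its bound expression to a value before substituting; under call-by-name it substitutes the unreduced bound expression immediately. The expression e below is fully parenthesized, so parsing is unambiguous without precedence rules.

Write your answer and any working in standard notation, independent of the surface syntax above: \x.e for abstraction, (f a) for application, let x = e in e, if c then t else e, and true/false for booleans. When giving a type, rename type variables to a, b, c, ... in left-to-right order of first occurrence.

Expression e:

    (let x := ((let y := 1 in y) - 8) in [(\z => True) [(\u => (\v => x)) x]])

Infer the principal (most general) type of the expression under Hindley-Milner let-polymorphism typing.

Answer: Bool

Derivation:
let y : Int
y : Int
  unify Int ~ Int
  unify Int ~ Int
let x : Int
\z._ : a -> Bool
x : Int
\v._ : c -> Int
\u._ : b -> c -> Int
x : Int
  unify b -> c -> Int ~ Int -> d
  unify b ~ Int
  unify c -> Int ~ d
_ _ : c -> Int
  unify a -> Bool ~ (c -> Int) -> e
  unify a ~ c -> Int
  unify Bool ~ e
_ _ : Bool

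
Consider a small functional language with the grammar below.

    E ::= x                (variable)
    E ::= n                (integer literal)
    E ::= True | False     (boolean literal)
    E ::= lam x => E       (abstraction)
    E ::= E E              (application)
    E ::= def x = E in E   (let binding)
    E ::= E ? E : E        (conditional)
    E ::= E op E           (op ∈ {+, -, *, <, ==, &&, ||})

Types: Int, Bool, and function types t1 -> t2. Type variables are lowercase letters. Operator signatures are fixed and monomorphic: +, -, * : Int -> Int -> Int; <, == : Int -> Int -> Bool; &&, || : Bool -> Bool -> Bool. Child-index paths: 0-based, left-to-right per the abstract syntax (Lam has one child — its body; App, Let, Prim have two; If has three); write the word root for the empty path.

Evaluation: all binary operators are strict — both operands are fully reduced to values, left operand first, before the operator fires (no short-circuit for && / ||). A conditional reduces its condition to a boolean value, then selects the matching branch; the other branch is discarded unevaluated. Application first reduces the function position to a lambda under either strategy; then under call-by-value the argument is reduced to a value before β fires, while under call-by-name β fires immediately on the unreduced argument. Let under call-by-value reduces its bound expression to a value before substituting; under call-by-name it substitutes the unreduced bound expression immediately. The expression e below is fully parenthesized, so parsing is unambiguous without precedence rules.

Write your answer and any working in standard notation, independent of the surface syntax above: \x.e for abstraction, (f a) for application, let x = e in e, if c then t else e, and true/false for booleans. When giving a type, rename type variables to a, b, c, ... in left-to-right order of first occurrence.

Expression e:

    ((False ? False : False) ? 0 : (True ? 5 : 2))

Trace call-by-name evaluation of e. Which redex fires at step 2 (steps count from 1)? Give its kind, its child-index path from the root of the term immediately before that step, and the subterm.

Trace:
step 0: (if (if false then false else false) then 0 else (if true then 5 else 2))
step 1: [if@0] (if false then 0 else (if true then 5 else 2))
step 2: [if@root] (if true then 5 else 2)

Answer: if at root : (if false then 0 else (if true then 5 else 2))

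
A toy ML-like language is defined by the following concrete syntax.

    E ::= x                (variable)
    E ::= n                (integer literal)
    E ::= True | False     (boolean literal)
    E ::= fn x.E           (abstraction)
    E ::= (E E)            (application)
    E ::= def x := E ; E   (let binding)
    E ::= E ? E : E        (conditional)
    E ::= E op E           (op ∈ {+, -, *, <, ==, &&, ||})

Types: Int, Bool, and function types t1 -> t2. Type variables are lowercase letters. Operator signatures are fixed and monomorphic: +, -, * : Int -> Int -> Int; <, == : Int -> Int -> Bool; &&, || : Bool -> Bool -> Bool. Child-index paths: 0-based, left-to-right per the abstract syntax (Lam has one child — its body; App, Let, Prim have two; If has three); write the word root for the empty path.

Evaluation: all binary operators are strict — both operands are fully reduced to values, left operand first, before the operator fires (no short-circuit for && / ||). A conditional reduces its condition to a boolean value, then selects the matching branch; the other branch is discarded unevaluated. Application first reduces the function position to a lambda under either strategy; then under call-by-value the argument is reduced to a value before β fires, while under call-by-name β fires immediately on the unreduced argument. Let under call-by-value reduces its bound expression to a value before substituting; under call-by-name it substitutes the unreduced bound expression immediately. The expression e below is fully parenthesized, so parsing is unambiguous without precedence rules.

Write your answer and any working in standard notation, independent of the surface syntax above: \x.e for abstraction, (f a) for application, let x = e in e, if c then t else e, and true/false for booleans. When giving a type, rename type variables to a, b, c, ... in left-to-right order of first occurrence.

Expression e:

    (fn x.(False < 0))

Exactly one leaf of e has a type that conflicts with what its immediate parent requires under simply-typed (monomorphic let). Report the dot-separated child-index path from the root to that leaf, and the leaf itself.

Trace:
  unify Bool ~ Int
  FAIL: mismatch Bool ~ Int

Answer: 0.0 : false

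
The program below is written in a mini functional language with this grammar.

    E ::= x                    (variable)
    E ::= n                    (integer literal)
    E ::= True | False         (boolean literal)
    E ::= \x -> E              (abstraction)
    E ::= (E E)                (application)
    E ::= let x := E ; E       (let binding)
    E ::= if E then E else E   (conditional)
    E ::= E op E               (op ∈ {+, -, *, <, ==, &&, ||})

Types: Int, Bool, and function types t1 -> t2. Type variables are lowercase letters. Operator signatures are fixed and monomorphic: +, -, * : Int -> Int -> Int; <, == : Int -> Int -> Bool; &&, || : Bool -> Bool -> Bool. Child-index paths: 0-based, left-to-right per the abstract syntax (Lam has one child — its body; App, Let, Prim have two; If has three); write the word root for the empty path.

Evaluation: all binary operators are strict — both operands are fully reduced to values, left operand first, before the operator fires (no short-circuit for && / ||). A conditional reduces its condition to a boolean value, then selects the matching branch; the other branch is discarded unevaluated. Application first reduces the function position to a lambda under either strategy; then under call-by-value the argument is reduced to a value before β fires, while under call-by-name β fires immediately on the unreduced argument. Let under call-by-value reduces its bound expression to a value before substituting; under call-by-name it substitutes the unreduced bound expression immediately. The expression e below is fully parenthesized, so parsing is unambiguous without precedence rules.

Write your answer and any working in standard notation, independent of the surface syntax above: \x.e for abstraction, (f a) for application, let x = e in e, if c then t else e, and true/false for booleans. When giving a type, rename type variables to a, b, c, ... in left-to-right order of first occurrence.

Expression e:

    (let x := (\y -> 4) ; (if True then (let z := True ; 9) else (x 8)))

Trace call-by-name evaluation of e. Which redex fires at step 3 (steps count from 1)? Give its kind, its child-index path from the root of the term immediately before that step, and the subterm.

Answer: let at root : (let z = true in 9)

Derivation:
step 0: (let x = (\y.4) in (if true then (let z = true in 9) else (x 8)))
step 1: [let@root] (if true then (let z = true in 9) else ((\y.4) 8))
step 2: [if@root] (let z = true in 9)
step 3: [let@root] 9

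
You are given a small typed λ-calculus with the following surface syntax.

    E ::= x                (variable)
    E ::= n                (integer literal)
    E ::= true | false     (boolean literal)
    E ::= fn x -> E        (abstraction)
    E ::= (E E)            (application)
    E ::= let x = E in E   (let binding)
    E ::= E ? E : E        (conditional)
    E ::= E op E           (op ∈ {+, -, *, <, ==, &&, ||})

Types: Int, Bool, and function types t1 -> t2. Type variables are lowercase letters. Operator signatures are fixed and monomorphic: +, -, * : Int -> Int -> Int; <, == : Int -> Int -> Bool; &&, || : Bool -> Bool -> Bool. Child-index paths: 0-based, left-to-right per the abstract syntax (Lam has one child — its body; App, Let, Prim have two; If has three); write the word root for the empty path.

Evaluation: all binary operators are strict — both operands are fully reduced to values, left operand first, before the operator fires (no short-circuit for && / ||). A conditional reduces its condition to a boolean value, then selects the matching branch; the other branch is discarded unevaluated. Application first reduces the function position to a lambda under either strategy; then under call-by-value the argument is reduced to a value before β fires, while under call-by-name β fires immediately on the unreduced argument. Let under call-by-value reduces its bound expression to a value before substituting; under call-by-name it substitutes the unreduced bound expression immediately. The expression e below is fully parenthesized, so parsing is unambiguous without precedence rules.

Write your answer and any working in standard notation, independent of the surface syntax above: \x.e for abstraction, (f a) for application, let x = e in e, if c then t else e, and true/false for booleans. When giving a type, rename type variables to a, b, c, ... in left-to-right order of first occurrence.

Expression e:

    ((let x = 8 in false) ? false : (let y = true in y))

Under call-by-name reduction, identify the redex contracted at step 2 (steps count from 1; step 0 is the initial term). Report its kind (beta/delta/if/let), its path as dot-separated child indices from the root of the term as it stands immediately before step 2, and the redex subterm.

Answer: if at root : (if false then false else (let y = true in y))

Trace:
step 0: (if (let x = 8 in false) then false else (let y = true in y))
step 1: [let@0] (if false then false else (let y = true in y))
step 2: [if@root] (let y = true in y)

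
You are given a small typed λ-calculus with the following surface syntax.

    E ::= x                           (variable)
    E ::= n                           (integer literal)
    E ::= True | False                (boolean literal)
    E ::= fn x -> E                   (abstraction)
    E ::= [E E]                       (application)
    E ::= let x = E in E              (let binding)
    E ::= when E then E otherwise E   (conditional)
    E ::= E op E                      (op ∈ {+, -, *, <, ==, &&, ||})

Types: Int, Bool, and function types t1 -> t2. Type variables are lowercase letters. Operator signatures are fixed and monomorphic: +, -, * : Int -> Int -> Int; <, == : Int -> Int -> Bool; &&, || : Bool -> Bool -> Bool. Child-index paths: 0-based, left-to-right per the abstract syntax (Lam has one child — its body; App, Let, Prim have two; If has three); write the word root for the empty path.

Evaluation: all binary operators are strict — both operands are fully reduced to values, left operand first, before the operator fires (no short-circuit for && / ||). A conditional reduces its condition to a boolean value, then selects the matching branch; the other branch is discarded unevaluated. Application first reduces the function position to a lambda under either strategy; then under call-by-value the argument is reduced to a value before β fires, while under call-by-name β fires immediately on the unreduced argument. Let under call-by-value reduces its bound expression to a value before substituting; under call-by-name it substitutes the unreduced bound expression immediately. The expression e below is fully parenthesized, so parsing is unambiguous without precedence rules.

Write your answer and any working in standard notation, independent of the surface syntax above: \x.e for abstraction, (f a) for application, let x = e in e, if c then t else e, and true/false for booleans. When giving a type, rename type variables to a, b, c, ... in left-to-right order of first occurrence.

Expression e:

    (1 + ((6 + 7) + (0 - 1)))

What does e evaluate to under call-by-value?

Trace:
step 0: (1 + ((6 + 7) + (0 - 1)))
step 1: [delta@1.0] (1 + (13 + (0 - 1)))
step 2: [delta@1.1] (1 + (13 + -1))
step 3: [delta@1] (1 + 12)
step 4: [delta@root] 13

Answer: 13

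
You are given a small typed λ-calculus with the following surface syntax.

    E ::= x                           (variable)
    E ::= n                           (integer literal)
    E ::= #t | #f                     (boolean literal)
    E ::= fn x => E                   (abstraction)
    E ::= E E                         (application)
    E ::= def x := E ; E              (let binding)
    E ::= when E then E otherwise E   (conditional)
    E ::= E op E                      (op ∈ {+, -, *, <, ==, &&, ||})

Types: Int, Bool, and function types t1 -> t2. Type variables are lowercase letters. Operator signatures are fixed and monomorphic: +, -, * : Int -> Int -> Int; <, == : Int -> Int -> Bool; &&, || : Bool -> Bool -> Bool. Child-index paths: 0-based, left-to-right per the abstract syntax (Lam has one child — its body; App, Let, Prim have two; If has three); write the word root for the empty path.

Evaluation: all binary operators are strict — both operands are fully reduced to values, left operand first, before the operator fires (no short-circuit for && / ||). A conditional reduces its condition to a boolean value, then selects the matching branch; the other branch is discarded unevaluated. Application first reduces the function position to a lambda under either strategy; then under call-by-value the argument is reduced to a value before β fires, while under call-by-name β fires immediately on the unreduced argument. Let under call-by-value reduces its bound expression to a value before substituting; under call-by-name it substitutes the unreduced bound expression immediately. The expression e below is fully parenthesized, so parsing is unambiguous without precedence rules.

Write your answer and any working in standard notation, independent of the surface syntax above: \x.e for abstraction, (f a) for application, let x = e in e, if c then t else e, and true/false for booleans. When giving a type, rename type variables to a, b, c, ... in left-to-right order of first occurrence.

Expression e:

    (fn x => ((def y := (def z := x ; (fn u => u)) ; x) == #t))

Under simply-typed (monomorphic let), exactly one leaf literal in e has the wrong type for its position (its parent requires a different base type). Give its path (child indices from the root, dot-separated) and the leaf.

Derivation:
x : a
let z : a
u : b
\u._ : b -> b
let y : b -> b
x : a
  unify a ~ Int
  unify Bool ~ Int
  FAIL: mismatch Bool ~ Int

Answer: 0.1 : true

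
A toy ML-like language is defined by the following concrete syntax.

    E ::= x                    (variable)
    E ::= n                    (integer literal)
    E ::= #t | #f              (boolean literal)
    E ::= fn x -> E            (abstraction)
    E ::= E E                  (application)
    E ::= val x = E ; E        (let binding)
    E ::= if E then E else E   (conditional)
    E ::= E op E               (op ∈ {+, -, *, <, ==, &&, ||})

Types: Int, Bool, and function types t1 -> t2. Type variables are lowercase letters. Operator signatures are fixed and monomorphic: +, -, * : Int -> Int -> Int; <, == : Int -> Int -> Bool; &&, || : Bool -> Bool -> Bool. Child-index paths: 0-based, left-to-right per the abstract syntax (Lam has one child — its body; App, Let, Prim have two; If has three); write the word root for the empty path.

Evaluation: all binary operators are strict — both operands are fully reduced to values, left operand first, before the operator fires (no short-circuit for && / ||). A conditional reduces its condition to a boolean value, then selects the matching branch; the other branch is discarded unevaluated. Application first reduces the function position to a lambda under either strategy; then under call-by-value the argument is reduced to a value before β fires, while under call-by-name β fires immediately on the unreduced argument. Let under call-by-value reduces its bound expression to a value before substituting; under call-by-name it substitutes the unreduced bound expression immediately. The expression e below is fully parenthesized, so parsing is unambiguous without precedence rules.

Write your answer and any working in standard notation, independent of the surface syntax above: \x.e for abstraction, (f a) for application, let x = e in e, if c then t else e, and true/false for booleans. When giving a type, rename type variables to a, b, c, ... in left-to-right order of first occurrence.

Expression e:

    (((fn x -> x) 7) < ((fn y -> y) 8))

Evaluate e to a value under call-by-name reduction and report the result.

Answer: true

Derivation:
step 0: (((\x.x) 7) < ((\y.y) 8))
step 1: [beta@0] (7 < ((\y.y) 8))
step 2: [beta@1] (7 < 8)
step 3: [delta@root] true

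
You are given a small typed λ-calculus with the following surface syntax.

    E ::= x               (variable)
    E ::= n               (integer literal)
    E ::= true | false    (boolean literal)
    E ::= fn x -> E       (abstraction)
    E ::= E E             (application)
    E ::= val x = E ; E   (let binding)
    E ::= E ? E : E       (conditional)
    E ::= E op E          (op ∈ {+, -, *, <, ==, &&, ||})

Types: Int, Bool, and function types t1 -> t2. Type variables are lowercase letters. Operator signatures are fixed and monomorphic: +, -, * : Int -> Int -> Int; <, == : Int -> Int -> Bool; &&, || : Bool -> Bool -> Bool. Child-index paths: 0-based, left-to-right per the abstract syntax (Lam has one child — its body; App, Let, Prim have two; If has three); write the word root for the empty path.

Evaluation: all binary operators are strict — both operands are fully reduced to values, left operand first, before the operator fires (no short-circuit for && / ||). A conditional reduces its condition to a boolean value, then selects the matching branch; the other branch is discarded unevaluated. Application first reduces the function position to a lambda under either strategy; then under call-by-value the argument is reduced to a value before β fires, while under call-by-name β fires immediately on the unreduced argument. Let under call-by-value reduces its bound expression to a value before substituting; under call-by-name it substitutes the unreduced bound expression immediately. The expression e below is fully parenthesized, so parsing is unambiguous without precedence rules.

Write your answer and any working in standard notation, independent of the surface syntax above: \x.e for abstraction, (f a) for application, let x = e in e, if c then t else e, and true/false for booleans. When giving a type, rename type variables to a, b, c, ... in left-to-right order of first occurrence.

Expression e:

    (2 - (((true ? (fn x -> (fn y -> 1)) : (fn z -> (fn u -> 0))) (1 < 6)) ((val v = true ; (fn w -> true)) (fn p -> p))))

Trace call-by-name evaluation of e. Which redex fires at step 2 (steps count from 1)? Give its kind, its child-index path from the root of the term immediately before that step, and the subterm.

Derivation:
step 0: (2 - (((if true then (\x.(\y.1)) else (\z.(\u.0))) (1 < 6)) ((let v = true in (\w.true)) (\p.p))))
step 1: [if@1.0.0] (2 - (((\x.(\y.1)) (1 < 6)) ((let v = true in (\w.true)) (\p.p))))
step 2: [beta@1.0] (2 - ((\y.1) ((let v = true in (\w.true)) (\p.p))))

Answer: beta at 1.0 : ((\x.(\y.1)) (1 < 6))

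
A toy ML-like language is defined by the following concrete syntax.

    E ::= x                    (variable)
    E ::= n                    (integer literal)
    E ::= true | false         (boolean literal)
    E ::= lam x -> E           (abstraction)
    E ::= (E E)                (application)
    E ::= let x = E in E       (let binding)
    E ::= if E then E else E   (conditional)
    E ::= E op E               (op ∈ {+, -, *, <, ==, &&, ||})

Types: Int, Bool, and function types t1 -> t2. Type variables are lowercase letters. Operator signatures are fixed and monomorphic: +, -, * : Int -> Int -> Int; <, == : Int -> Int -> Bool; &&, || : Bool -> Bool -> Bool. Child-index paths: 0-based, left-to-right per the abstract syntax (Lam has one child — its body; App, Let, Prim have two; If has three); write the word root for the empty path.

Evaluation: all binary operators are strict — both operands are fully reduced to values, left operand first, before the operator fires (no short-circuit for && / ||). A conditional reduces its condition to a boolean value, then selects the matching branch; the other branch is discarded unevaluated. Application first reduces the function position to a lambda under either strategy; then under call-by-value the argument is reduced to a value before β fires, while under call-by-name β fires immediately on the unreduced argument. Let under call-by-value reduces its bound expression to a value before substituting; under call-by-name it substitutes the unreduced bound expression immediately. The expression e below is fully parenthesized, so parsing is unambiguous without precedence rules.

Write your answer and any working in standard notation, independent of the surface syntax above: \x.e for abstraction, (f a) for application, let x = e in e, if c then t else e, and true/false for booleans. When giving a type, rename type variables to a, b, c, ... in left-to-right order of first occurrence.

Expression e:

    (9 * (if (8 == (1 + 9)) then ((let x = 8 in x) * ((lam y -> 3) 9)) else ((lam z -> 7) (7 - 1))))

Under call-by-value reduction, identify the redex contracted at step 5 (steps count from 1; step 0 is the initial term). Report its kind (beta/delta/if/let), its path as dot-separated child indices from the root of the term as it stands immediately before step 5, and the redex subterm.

Trace:
step 0: (9 * (if (8 == (1 + 9)) then ((let x = 8 in x) * ((\y.3) 9)) else ((\z.7) (7 - 1))))
step 1: [delta@1.0.1] (9 * (if (8 == 10) then ((let x = 8 in x) * ((\y.3) 9)) else ((\z.7) (7 - 1))))
step 2: [delta@1.0] (9 * (if false then ((let x = 8 in x) * ((\y.3) 9)) else ((\z.7) (7 - 1))))
step 3: [if@1] (9 * ((\z.7) (7 - 1)))
step 4: [delta@1.1] (9 * ((\z.7) 6))
step 5: [beta@1] (9 * 7)

Answer: beta at 1 : ((\z.7) 6)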